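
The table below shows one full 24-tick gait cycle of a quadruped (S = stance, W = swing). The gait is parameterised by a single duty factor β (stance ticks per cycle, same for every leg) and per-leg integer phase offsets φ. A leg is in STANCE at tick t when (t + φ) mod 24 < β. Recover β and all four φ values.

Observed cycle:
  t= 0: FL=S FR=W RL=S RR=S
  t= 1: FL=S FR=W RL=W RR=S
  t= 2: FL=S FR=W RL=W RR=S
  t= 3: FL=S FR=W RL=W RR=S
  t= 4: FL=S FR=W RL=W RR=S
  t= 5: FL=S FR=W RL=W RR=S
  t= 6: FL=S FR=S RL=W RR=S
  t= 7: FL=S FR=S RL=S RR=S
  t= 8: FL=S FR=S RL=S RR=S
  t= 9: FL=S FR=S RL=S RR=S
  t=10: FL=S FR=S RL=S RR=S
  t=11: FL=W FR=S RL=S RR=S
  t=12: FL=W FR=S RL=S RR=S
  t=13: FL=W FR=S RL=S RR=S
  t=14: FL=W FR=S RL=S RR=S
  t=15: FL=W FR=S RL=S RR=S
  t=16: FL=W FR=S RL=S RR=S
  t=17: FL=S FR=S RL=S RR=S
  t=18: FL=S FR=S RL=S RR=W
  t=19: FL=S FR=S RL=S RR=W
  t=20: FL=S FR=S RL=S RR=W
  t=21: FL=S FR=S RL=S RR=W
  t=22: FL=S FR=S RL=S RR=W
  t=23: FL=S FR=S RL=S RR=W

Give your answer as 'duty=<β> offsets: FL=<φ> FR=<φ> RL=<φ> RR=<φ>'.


duty β = stance ticks per leg = 18
FL: stance ticks = 18; W→S at t=17 → φ=7
FR: stance ticks = 18; W→S at t=6 → φ=18
RL: stance ticks = 18; W→S at t=7 → φ=17
RR: stance ticks = 18; W→S at t=0 → φ=0

duty=18 offsets: FL=7 FR=18 RL=17 RR=0


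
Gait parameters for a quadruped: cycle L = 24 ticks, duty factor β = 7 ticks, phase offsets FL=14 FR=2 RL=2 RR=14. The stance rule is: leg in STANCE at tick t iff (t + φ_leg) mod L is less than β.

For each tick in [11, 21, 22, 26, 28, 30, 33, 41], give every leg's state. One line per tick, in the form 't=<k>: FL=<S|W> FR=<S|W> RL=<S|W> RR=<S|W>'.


t=11: phase=(1,13,13,1) vs β=7 → FL=S FR=W RL=W RR=S
t=21: phase=(11,23,23,11) vs β=7 → FL=W FR=W RL=W RR=W
t=22: phase=(12,0,0,12) vs β=7 → FL=W FR=S RL=S RR=W
t=26: phase=(16,4,4,16) vs β=7 → FL=W FR=S RL=S RR=W
t=28: phase=(18,6,6,18) vs β=7 → FL=W FR=S RL=S RR=W
t=30: phase=(20,8,8,20) vs β=7 → FL=W FR=W RL=W RR=W
t=33: phase=(23,11,11,23) vs β=7 → FL=W FR=W RL=W RR=W
t=41: phase=(7,19,19,7) vs β=7 → FL=W FR=W RL=W RR=W

t=11: FL=S FR=W RL=W RR=S
t=21: FL=W FR=W RL=W RR=W
t=22: FL=W FR=S RL=S RR=W
t=26: FL=W FR=S RL=S RR=W
t=28: FL=W FR=S RL=S RR=W
t=30: FL=W FR=W RL=W RR=W
t=33: FL=W FR=W RL=W RR=W
t=41: FL=W FR=W RL=W RR=W


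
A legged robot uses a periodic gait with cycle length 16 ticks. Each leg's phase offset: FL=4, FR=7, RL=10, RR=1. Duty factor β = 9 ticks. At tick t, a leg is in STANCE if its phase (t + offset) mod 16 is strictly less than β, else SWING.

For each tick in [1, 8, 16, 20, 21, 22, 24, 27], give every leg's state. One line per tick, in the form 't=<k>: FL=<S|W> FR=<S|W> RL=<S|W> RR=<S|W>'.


t=1: phase=(5,8,11,2) vs β=9 → FL=S FR=S RL=W RR=S
t=8: phase=(12,15,2,9) vs β=9 → FL=W FR=W RL=S RR=W
t=16: phase=(4,7,10,1) vs β=9 → FL=S FR=S RL=W RR=S
t=20: phase=(8,11,14,5) vs β=9 → FL=S FR=W RL=W RR=S
t=21: phase=(9,12,15,6) vs β=9 → FL=W FR=W RL=W RR=S
t=22: phase=(10,13,0,7) vs β=9 → FL=W FR=W RL=S RR=S
t=24: phase=(12,15,2,9) vs β=9 → FL=W FR=W RL=S RR=W
t=27: phase=(15,2,5,12) vs β=9 → FL=W FR=S RL=S RR=W

t=1: FL=S FR=S RL=W RR=S
t=8: FL=W FR=W RL=S RR=W
t=16: FL=S FR=S RL=W RR=S
t=20: FL=S FR=W RL=W RR=S
t=21: FL=W FR=W RL=W RR=S
t=22: FL=W FR=W RL=S RR=S
t=24: FL=W FR=W RL=S RR=W
t=27: FL=W FR=S RL=S RR=W


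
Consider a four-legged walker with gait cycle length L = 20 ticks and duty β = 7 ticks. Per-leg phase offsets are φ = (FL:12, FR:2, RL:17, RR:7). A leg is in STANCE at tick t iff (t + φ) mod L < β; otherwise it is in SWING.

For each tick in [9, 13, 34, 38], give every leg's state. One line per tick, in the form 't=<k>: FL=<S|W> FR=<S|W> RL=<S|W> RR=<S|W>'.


t=9: phase=(1,11,6,16) vs β=7 → FL=S FR=W RL=S RR=W
t=13: phase=(5,15,10,0) vs β=7 → FL=S FR=W RL=W RR=S
t=34: phase=(6,16,11,1) vs β=7 → FL=S FR=W RL=W RR=S
t=38: phase=(10,0,15,5) vs β=7 → FL=W FR=S RL=W RR=S

t=9: FL=S FR=W RL=S RR=W
t=13: FL=S FR=W RL=W RR=S
t=34: FL=S FR=W RL=W RR=S
t=38: FL=W FR=S RL=W RR=S


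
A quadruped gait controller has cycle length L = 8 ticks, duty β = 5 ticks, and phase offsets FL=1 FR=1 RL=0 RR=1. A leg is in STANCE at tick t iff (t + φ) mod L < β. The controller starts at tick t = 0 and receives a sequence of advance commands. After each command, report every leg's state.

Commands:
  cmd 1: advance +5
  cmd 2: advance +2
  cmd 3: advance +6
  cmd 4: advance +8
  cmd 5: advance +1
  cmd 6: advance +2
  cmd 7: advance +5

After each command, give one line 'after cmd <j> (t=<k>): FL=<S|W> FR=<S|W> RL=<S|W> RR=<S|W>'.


after cmd 1 (t=5): FL=W FR=W RL=W RR=W
after cmd 2 (t=7): FL=S FR=S RL=W RR=S
after cmd 3 (t=13): FL=W FR=W RL=W RR=W
after cmd 4 (t=21): FL=W FR=W RL=W RR=W
after cmd 5 (t=22): FL=W FR=W RL=W RR=W
after cmd 6 (t=24): FL=S FR=S RL=S RR=S
after cmd 7 (t=29): FL=W FR=W RL=W RR=W

start t=0: FL=S FR=S RL=S RR=S
cmd 1: advance +5 → t=5, phase=(6,6,5,6) → FL=W FR=W RL=W RR=W
cmd 2: advance +2 → t=7, phase=(0,0,7,0) → FL=S FR=S RL=W RR=S
cmd 3: advance +6 → t=13, phase=(6,6,5,6) → FL=W FR=W RL=W RR=W
cmd 4: advance +8 → t=21, phase=(6,6,5,6) → FL=W FR=W RL=W RR=W
cmd 5: advance +1 → t=22, phase=(7,7,6,7) → FL=W FR=W RL=W RR=W
cmd 6: advance +2 → t=24, phase=(1,1,0,1) → FL=S FR=S RL=S RR=S
cmd 7: advance +5 → t=29, phase=(6,6,5,6) → FL=W FR=W RL=W RR=W


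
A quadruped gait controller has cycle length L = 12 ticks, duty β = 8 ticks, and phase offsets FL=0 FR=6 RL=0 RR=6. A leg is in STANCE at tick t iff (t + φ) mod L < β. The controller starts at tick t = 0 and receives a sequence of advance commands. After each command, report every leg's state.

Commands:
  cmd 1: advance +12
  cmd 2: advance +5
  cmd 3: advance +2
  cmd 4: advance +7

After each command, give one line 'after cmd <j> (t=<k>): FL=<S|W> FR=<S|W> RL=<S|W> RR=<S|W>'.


after cmd 1 (t=12): FL=S FR=S RL=S RR=S
after cmd 2 (t=17): FL=S FR=W RL=S RR=W
after cmd 3 (t=19): FL=S FR=S RL=S RR=S
after cmd 4 (t=26): FL=S FR=W RL=S RR=W

start t=0: FL=S FR=S RL=S RR=S
cmd 1: advance +12 → t=12, phase=(0,6,0,6) → FL=S FR=S RL=S RR=S
cmd 2: advance +5 → t=17, phase=(5,11,5,11) → FL=S FR=W RL=S RR=W
cmd 3: advance +2 → t=19, phase=(7,1,7,1) → FL=S FR=S RL=S RR=S
cmd 4: advance +7 → t=26, phase=(2,8,2,8) → FL=S FR=W RL=S RR=W


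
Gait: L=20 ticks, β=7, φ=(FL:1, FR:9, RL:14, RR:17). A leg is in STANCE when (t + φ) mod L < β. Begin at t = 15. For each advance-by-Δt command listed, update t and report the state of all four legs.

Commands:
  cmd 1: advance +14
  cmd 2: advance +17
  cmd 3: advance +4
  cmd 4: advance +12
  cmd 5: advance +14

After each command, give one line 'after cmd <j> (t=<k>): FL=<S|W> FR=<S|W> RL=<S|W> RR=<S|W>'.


after cmd 1 (t=29): FL=W FR=W RL=S RR=S
after cmd 2 (t=46): FL=W FR=W RL=S RR=S
after cmd 3 (t=50): FL=W FR=W RL=S RR=W
after cmd 4 (t=62): FL=S FR=W RL=W RR=W
after cmd 5 (t=76): FL=W FR=S RL=W RR=W

start t=15: FL=W FR=S RL=W RR=W
cmd 1: advance +14 → t=29, phase=(10,18,3,6) → FL=W FR=W RL=S RR=S
cmd 2: advance +17 → t=46, phase=(7,15,0,3) → FL=W FR=W RL=S RR=S
cmd 3: advance +4 → t=50, phase=(11,19,4,7) → FL=W FR=W RL=S RR=W
cmd 4: advance +12 → t=62, phase=(3,11,16,19) → FL=S FR=W RL=W RR=W
cmd 5: advance +14 → t=76, phase=(17,5,10,13) → FL=W FR=S RL=W RR=W


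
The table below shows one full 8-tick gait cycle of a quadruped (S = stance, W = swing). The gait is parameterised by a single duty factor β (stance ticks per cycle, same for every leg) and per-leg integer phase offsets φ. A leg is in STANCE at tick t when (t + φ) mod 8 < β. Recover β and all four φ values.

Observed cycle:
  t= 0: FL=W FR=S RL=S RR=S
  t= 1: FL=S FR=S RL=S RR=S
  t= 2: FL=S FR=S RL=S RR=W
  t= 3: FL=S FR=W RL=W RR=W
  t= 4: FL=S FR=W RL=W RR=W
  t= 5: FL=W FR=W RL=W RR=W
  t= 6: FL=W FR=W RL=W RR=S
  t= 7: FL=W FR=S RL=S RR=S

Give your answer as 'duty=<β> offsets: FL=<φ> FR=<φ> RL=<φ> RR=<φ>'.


duty=4 offsets: FL=7 FR=1 RL=1 RR=2

duty β = stance ticks per leg = 4
FL: stance ticks = 4; W→S at t=1 → φ=7
FR: stance ticks = 4; W→S at t=7 → φ=1
RL: stance ticks = 4; W→S at t=7 → φ=1
RR: stance ticks = 4; W→S at t=6 → φ=2


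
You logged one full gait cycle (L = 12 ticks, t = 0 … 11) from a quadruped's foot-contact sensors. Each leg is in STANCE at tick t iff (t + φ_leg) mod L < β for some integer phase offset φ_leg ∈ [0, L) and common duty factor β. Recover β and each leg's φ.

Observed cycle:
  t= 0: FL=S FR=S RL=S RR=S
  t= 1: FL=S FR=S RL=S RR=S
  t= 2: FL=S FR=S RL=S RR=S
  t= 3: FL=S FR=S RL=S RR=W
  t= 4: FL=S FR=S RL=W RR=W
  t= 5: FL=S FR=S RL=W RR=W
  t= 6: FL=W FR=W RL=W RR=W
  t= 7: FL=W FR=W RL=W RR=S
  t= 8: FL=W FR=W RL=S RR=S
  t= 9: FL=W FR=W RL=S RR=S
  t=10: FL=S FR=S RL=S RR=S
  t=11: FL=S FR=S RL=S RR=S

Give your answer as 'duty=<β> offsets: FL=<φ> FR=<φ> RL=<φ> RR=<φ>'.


duty β = stance ticks per leg = 8
FL: stance ticks = 8; W→S at t=10 → φ=2
FR: stance ticks = 8; W→S at t=10 → φ=2
RL: stance ticks = 8; W→S at t=8 → φ=4
RR: stance ticks = 8; W→S at t=7 → φ=5

duty=8 offsets: FL=2 FR=2 RL=4 RR=5


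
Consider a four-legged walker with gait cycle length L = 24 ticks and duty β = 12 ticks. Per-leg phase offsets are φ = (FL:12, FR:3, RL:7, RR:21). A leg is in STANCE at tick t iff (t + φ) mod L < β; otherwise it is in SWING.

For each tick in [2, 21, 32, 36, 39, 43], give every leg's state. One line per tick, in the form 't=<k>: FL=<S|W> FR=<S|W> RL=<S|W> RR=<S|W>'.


t=2: phase=(14,5,9,23) vs β=12 → FL=W FR=S RL=S RR=W
t=21: phase=(9,0,4,18) vs β=12 → FL=S FR=S RL=S RR=W
t=32: phase=(20,11,15,5) vs β=12 → FL=W FR=S RL=W RR=S
t=36: phase=(0,15,19,9) vs β=12 → FL=S FR=W RL=W RR=S
t=39: phase=(3,18,22,12) vs β=12 → FL=S FR=W RL=W RR=W
t=43: phase=(7,22,2,16) vs β=12 → FL=S FR=W RL=S RR=W

t=2: FL=W FR=S RL=S RR=W
t=21: FL=S FR=S RL=S RR=W
t=32: FL=W FR=S RL=W RR=S
t=36: FL=S FR=W RL=W RR=S
t=39: FL=S FR=W RL=W RR=W
t=43: FL=S FR=W RL=S RR=W


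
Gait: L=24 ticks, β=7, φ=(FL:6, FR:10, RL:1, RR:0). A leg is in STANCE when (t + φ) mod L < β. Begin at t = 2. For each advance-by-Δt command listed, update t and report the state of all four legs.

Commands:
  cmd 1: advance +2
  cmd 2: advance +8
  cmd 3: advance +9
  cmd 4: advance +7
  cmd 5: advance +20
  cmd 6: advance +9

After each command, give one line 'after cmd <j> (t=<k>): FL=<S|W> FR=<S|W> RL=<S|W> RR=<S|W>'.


after cmd 1 (t=4): FL=W FR=W RL=S RR=S
after cmd 2 (t=12): FL=W FR=W RL=W RR=W
after cmd 3 (t=21): FL=S FR=W RL=W RR=W
after cmd 4 (t=28): FL=W FR=W RL=S RR=S
after cmd 5 (t=48): FL=S FR=W RL=S RR=S
after cmd 6 (t=57): FL=W FR=W RL=W RR=W

start t=2: FL=W FR=W RL=S RR=S
cmd 1: advance +2 → t=4, phase=(10,14,5,4) → FL=W FR=W RL=S RR=S
cmd 2: advance +8 → t=12, phase=(18,22,13,12) → FL=W FR=W RL=W RR=W
cmd 3: advance +9 → t=21, phase=(3,7,22,21) → FL=S FR=W RL=W RR=W
cmd 4: advance +7 → t=28, phase=(10,14,5,4) → FL=W FR=W RL=S RR=S
cmd 5: advance +20 → t=48, phase=(6,10,1,0) → FL=S FR=W RL=S RR=S
cmd 6: advance +9 → t=57, phase=(15,19,10,9) → FL=W FR=W RL=W RR=W


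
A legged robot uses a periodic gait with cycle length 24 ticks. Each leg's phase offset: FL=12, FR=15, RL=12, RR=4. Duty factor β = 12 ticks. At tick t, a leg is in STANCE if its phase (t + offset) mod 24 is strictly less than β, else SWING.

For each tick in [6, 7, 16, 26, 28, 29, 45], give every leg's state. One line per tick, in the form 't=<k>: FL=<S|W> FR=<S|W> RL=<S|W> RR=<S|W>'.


t=6: FL=W FR=W RL=W RR=S
t=7: FL=W FR=W RL=W RR=S
t=16: FL=S FR=S RL=S RR=W
t=26: FL=W FR=W RL=W RR=S
t=28: FL=W FR=W RL=W RR=S
t=29: FL=W FR=W RL=W RR=S
t=45: FL=S FR=W RL=S RR=S

t=6: phase=(18,21,18,10) vs β=12 → FL=W FR=W RL=W RR=S
t=7: phase=(19,22,19,11) vs β=12 → FL=W FR=W RL=W RR=S
t=16: phase=(4,7,4,20) vs β=12 → FL=S FR=S RL=S RR=W
t=26: phase=(14,17,14,6) vs β=12 → FL=W FR=W RL=W RR=S
t=28: phase=(16,19,16,8) vs β=12 → FL=W FR=W RL=W RR=S
t=29: phase=(17,20,17,9) vs β=12 → FL=W FR=W RL=W RR=S
t=45: phase=(9,12,9,1) vs β=12 → FL=S FR=W RL=S RR=S


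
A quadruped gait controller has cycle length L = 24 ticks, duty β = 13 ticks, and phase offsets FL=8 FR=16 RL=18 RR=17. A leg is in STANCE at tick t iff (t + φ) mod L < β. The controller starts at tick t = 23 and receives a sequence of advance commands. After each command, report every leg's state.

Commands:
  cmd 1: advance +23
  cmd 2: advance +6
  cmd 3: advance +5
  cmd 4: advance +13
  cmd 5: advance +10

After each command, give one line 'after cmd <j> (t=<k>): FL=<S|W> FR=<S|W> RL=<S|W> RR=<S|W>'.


start t=23: FL=S FR=W RL=W RR=W
cmd 1: advance +23 → t=46, phase=(6,14,16,15) → FL=S FR=W RL=W RR=W
cmd 2: advance +6 → t=52, phase=(12,20,22,21) → FL=S FR=W RL=W RR=W
cmd 3: advance +5 → t=57, phase=(17,1,3,2) → FL=W FR=S RL=S RR=S
cmd 4: advance +13 → t=70, phase=(6,14,16,15) → FL=S FR=W RL=W RR=W
cmd 5: advance +10 → t=80, phase=(16,0,2,1) → FL=W FR=S RL=S RR=S

after cmd 1 (t=46): FL=S FR=W RL=W RR=W
after cmd 2 (t=52): FL=S FR=W RL=W RR=W
after cmd 3 (t=57): FL=W FR=S RL=S RR=S
after cmd 4 (t=70): FL=S FR=W RL=W RR=W
after cmd 5 (t=80): FL=W FR=S RL=S RR=S


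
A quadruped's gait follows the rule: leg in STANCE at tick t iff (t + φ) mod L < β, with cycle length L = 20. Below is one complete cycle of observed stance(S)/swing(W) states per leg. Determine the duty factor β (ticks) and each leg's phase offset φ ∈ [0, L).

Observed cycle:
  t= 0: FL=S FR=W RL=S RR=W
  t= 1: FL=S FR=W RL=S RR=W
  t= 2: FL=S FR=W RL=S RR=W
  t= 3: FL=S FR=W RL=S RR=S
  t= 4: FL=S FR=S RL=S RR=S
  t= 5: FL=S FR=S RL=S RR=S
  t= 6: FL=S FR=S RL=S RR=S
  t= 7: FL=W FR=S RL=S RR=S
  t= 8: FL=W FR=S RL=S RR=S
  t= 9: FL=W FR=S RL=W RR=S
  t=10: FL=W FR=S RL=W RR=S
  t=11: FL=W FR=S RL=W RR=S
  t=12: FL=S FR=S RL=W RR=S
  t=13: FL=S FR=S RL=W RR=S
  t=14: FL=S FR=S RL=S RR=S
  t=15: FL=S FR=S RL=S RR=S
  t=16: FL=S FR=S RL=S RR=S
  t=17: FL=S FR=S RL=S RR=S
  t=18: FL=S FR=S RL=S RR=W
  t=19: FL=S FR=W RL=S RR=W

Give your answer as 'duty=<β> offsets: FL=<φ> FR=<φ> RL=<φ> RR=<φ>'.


duty β = stance ticks per leg = 15
FL: stance ticks = 15; W→S at t=12 → φ=8
FR: stance ticks = 15; W→S at t=4 → φ=16
RL: stance ticks = 15; W→S at t=14 → φ=6
RR: stance ticks = 15; W→S at t=3 → φ=17

duty=15 offsets: FL=8 FR=16 RL=6 RR=17


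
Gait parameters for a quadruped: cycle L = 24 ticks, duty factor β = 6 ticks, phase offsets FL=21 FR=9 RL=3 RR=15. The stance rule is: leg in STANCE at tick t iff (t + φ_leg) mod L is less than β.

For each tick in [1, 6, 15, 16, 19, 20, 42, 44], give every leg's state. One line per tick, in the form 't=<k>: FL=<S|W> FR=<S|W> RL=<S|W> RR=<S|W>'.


t=1: FL=W FR=W RL=S RR=W
t=6: FL=S FR=W RL=W RR=W
t=15: FL=W FR=S RL=W RR=W
t=16: FL=W FR=S RL=W RR=W
t=19: FL=W FR=S RL=W RR=W
t=20: FL=W FR=S RL=W RR=W
t=42: FL=W FR=S RL=W RR=W
t=44: FL=W FR=S RL=W RR=W

t=1: phase=(22,10,4,16) vs β=6 → FL=W FR=W RL=S RR=W
t=6: phase=(3,15,9,21) vs β=6 → FL=S FR=W RL=W RR=W
t=15: phase=(12,0,18,6) vs β=6 → FL=W FR=S RL=W RR=W
t=16: phase=(13,1,19,7) vs β=6 → FL=W FR=S RL=W RR=W
t=19: phase=(16,4,22,10) vs β=6 → FL=W FR=S RL=W RR=W
t=20: phase=(17,5,23,11) vs β=6 → FL=W FR=S RL=W RR=W
t=42: phase=(15,3,21,9) vs β=6 → FL=W FR=S RL=W RR=W
t=44: phase=(17,5,23,11) vs β=6 → FL=W FR=S RL=W RR=W


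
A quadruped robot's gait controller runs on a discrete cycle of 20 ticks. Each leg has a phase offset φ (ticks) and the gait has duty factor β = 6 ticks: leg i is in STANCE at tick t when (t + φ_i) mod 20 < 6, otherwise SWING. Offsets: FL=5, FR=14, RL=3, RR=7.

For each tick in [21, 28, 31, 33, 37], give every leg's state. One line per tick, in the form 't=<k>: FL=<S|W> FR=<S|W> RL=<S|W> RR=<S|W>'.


t=21: FL=W FR=W RL=S RR=W
t=28: FL=W FR=S RL=W RR=W
t=31: FL=W FR=S RL=W RR=W
t=33: FL=W FR=W RL=W RR=S
t=37: FL=S FR=W RL=S RR=S

t=21: phase=(6,15,4,8) vs β=6 → FL=W FR=W RL=S RR=W
t=28: phase=(13,2,11,15) vs β=6 → FL=W FR=S RL=W RR=W
t=31: phase=(16,5,14,18) vs β=6 → FL=W FR=S RL=W RR=W
t=33: phase=(18,7,16,0) vs β=6 → FL=W FR=W RL=W RR=S
t=37: phase=(2,11,0,4) vs β=6 → FL=S FR=W RL=S RR=S


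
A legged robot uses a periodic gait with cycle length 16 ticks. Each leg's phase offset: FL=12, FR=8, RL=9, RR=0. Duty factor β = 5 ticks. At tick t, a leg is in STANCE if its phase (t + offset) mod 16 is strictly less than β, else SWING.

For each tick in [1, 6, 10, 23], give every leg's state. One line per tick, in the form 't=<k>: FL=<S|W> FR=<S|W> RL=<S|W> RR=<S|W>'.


t=1: FL=W FR=W RL=W RR=S
t=6: FL=S FR=W RL=W RR=W
t=10: FL=W FR=S RL=S RR=W
t=23: FL=S FR=W RL=S RR=W

t=1: phase=(13,9,10,1) vs β=5 → FL=W FR=W RL=W RR=S
t=6: phase=(2,14,15,6) vs β=5 → FL=S FR=W RL=W RR=W
t=10: phase=(6,2,3,10) vs β=5 → FL=W FR=S RL=S RR=W
t=23: phase=(3,15,0,7) vs β=5 → FL=S FR=W RL=S RR=W


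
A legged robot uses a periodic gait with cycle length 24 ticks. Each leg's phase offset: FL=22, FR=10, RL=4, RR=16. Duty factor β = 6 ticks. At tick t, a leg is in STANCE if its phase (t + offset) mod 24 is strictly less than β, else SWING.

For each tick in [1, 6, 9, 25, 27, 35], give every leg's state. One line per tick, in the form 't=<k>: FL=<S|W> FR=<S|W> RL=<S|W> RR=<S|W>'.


t=1: phase=(23,11,5,17) vs β=6 → FL=W FR=W RL=S RR=W
t=6: phase=(4,16,10,22) vs β=6 → FL=S FR=W RL=W RR=W
t=9: phase=(7,19,13,1) vs β=6 → FL=W FR=W RL=W RR=S
t=25: phase=(23,11,5,17) vs β=6 → FL=W FR=W RL=S RR=W
t=27: phase=(1,13,7,19) vs β=6 → FL=S FR=W RL=W RR=W
t=35: phase=(9,21,15,3) vs β=6 → FL=W FR=W RL=W RR=S

t=1: FL=W FR=W RL=S RR=W
t=6: FL=S FR=W RL=W RR=W
t=9: FL=W FR=W RL=W RR=S
t=25: FL=W FR=W RL=S RR=W
t=27: FL=S FR=W RL=W RR=W
t=35: FL=W FR=W RL=W RR=S


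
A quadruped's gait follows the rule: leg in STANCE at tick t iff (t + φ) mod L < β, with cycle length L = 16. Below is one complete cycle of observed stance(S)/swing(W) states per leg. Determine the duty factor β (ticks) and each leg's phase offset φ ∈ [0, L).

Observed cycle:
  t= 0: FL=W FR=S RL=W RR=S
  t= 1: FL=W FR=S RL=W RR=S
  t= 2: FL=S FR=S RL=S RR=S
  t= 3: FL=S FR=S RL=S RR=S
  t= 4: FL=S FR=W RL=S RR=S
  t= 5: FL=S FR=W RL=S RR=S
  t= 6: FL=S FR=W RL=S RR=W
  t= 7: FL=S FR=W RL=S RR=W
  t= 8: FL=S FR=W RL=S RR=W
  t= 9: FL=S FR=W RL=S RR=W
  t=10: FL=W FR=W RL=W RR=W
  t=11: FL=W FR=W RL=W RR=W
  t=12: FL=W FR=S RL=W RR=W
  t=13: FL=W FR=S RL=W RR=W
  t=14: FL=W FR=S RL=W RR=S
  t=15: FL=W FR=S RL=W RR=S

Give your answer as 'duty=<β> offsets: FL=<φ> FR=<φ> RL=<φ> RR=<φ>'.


duty β = stance ticks per leg = 8
FL: stance ticks = 8; W→S at t=2 → φ=14
FR: stance ticks = 8; W→S at t=12 → φ=4
RL: stance ticks = 8; W→S at t=2 → φ=14
RR: stance ticks = 8; W→S at t=14 → φ=2

duty=8 offsets: FL=14 FR=4 RL=14 RR=2


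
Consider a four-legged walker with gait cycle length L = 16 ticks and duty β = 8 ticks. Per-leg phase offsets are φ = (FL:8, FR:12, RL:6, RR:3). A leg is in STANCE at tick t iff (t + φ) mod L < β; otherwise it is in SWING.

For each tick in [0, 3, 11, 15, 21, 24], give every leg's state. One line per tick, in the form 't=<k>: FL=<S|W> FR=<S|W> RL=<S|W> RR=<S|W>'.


t=0: phase=(8,12,6,3) vs β=8 → FL=W FR=W RL=S RR=S
t=3: phase=(11,15,9,6) vs β=8 → FL=W FR=W RL=W RR=S
t=11: phase=(3,7,1,14) vs β=8 → FL=S FR=S RL=S RR=W
t=15: phase=(7,11,5,2) vs β=8 → FL=S FR=W RL=S RR=S
t=21: phase=(13,1,11,8) vs β=8 → FL=W FR=S RL=W RR=W
t=24: phase=(0,4,14,11) vs β=8 → FL=S FR=S RL=W RR=W

t=0: FL=W FR=W RL=S RR=S
t=3: FL=W FR=W RL=W RR=S
t=11: FL=S FR=S RL=S RR=W
t=15: FL=S FR=W RL=S RR=S
t=21: FL=W FR=S RL=W RR=W
t=24: FL=S FR=S RL=W RR=W


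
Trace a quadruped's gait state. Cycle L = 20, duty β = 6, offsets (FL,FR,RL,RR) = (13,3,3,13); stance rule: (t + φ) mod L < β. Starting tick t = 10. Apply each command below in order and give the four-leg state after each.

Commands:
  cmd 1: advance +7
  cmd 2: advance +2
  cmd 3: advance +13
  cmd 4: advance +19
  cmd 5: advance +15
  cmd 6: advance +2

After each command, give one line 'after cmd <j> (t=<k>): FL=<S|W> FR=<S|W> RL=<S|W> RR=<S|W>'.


after cmd 1 (t=17): FL=W FR=S RL=S RR=W
after cmd 2 (t=19): FL=W FR=S RL=S RR=W
after cmd 3 (t=32): FL=S FR=W RL=W RR=S
after cmd 4 (t=51): FL=S FR=W RL=W RR=S
after cmd 5 (t=66): FL=W FR=W RL=W RR=W
after cmd 6 (t=68): FL=S FR=W RL=W RR=S

start t=10: FL=S FR=W RL=W RR=S
cmd 1: advance +7 → t=17, phase=(10,0,0,10) → FL=W FR=S RL=S RR=W
cmd 2: advance +2 → t=19, phase=(12,2,2,12) → FL=W FR=S RL=S RR=W
cmd 3: advance +13 → t=32, phase=(5,15,15,5) → FL=S FR=W RL=W RR=S
cmd 4: advance +19 → t=51, phase=(4,14,14,4) → FL=S FR=W RL=W RR=S
cmd 5: advance +15 → t=66, phase=(19,9,9,19) → FL=W FR=W RL=W RR=W
cmd 6: advance +2 → t=68, phase=(1,11,11,1) → FL=S FR=W RL=W RR=S


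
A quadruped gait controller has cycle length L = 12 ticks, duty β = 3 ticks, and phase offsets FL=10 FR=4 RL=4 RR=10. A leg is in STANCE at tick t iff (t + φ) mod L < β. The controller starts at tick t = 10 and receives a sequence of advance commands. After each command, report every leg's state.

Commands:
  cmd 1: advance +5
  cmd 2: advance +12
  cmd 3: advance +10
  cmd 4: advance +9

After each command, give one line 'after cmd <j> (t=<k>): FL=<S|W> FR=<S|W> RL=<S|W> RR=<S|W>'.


after cmd 1 (t=15): FL=S FR=W RL=W RR=S
after cmd 2 (t=27): FL=S FR=W RL=W RR=S
after cmd 3 (t=37): FL=W FR=W RL=W RR=W
after cmd 4 (t=46): FL=W FR=S RL=S RR=W

start t=10: FL=W FR=S RL=S RR=W
cmd 1: advance +5 → t=15, phase=(1,7,7,1) → FL=S FR=W RL=W RR=S
cmd 2: advance +12 → t=27, phase=(1,7,7,1) → FL=S FR=W RL=W RR=S
cmd 3: advance +10 → t=37, phase=(11,5,5,11) → FL=W FR=W RL=W RR=W
cmd 4: advance +9 → t=46, phase=(8,2,2,8) → FL=W FR=S RL=S RR=W


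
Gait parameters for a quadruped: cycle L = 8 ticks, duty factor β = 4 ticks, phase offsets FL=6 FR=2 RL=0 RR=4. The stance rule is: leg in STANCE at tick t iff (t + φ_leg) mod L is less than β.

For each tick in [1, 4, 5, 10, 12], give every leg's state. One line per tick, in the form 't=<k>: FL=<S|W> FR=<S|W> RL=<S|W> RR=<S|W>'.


t=1: phase=(7,3,1,5) vs β=4 → FL=W FR=S RL=S RR=W
t=4: phase=(2,6,4,0) vs β=4 → FL=S FR=W RL=W RR=S
t=5: phase=(3,7,5,1) vs β=4 → FL=S FR=W RL=W RR=S
t=10: phase=(0,4,2,6) vs β=4 → FL=S FR=W RL=S RR=W
t=12: phase=(2,6,4,0) vs β=4 → FL=S FR=W RL=W RR=S

t=1: FL=W FR=S RL=S RR=W
t=4: FL=S FR=W RL=W RR=S
t=5: FL=S FR=W RL=W RR=S
t=10: FL=S FR=W RL=S RR=W
t=12: FL=S FR=W RL=W RR=S


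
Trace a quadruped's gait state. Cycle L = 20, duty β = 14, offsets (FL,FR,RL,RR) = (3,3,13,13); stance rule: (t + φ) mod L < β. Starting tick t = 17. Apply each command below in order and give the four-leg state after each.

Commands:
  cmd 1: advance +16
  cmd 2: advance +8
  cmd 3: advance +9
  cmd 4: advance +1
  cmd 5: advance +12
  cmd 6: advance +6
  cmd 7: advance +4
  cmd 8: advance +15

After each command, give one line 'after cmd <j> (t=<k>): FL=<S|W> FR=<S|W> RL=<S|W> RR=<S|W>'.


after cmd 1 (t=33): FL=W FR=W RL=S RR=S
after cmd 2 (t=41): FL=S FR=S RL=W RR=W
after cmd 3 (t=50): FL=S FR=S RL=S RR=S
after cmd 4 (t=51): FL=W FR=W RL=S RR=S
after cmd 5 (t=63): FL=S FR=S RL=W RR=W
after cmd 6 (t=69): FL=S FR=S RL=S RR=S
after cmd 7 (t=73): FL=W FR=W RL=S RR=S
after cmd 8 (t=88): FL=S FR=S RL=S RR=S

start t=17: FL=S FR=S RL=S RR=S
cmd 1: advance +16 → t=33, phase=(16,16,6,6) → FL=W FR=W RL=S RR=S
cmd 2: advance +8 → t=41, phase=(4,4,14,14) → FL=S FR=S RL=W RR=W
cmd 3: advance +9 → t=50, phase=(13,13,3,3) → FL=S FR=S RL=S RR=S
cmd 4: advance +1 → t=51, phase=(14,14,4,4) → FL=W FR=W RL=S RR=S
cmd 5: advance +12 → t=63, phase=(6,6,16,16) → FL=S FR=S RL=W RR=W
cmd 6: advance +6 → t=69, phase=(12,12,2,2) → FL=S FR=S RL=S RR=S
cmd 7: advance +4 → t=73, phase=(16,16,6,6) → FL=W FR=W RL=S RR=S
cmd 8: advance +15 → t=88, phase=(11,11,1,1) → FL=S FR=S RL=S RR=S


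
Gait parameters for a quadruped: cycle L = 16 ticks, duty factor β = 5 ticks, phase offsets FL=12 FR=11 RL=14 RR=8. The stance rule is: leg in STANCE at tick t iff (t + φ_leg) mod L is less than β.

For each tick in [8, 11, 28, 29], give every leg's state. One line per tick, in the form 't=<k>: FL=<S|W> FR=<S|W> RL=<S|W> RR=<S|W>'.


t=8: FL=S FR=S RL=W RR=S
t=11: FL=W FR=W RL=W RR=S
t=28: FL=W FR=W RL=W RR=S
t=29: FL=W FR=W RL=W RR=W

t=8: phase=(4,3,6,0) vs β=5 → FL=S FR=S RL=W RR=S
t=11: phase=(7,6,9,3) vs β=5 → FL=W FR=W RL=W RR=S
t=28: phase=(8,7,10,4) vs β=5 → FL=W FR=W RL=W RR=S
t=29: phase=(9,8,11,5) vs β=5 → FL=W FR=W RL=W RR=W


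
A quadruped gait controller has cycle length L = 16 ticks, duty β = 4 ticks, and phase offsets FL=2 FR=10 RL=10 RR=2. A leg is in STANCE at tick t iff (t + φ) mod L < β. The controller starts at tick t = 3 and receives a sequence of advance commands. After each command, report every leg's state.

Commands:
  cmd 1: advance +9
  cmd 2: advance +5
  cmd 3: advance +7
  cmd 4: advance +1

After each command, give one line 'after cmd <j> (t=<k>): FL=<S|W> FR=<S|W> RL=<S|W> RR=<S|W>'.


start t=3: FL=W FR=W RL=W RR=W
cmd 1: advance +9 → t=12, phase=(14,6,6,14) → FL=W FR=W RL=W RR=W
cmd 2: advance +5 → t=17, phase=(3,11,11,3) → FL=S FR=W RL=W RR=S
cmd 3: advance +7 → t=24, phase=(10,2,2,10) → FL=W FR=S RL=S RR=W
cmd 4: advance +1 → t=25, phase=(11,3,3,11) → FL=W FR=S RL=S RR=W

after cmd 1 (t=12): FL=W FR=W RL=W RR=W
after cmd 2 (t=17): FL=S FR=W RL=W RR=S
after cmd 3 (t=24): FL=W FR=S RL=S RR=W
after cmd 4 (t=25): FL=W FR=S RL=S RR=W


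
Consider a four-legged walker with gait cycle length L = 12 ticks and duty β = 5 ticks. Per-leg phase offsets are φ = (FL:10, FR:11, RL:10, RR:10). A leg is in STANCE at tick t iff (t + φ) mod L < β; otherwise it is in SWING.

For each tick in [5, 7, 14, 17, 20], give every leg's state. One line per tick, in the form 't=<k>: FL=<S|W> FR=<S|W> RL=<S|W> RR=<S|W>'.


t=5: FL=S FR=S RL=S RR=S
t=7: FL=W FR=W RL=W RR=W
t=14: FL=S FR=S RL=S RR=S
t=17: FL=S FR=S RL=S RR=S
t=20: FL=W FR=W RL=W RR=W

t=5: phase=(3,4,3,3) vs β=5 → FL=S FR=S RL=S RR=S
t=7: phase=(5,6,5,5) vs β=5 → FL=W FR=W RL=W RR=W
t=14: phase=(0,1,0,0) vs β=5 → FL=S FR=S RL=S RR=S
t=17: phase=(3,4,3,3) vs β=5 → FL=S FR=S RL=S RR=S
t=20: phase=(6,7,6,6) vs β=5 → FL=W FR=W RL=W RR=W


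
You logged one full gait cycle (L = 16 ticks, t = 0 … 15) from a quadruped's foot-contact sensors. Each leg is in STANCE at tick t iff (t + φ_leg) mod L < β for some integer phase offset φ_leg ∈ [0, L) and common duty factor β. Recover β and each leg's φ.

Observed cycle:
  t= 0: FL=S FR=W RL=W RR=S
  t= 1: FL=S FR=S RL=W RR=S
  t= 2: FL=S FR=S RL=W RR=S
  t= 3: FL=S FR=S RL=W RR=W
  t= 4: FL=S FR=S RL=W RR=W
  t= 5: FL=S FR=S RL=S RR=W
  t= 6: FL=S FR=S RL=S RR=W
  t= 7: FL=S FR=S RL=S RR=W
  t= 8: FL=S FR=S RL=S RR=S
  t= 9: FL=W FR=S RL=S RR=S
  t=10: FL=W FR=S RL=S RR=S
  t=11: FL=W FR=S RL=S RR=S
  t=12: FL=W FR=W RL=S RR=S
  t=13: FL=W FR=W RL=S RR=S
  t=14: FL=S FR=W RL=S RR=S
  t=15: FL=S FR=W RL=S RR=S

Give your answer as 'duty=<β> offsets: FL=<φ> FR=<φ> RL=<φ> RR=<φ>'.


duty β = stance ticks per leg = 11
FL: stance ticks = 11; W→S at t=14 → φ=2
FR: stance ticks = 11; W→S at t=1 → φ=15
RL: stance ticks = 11; W→S at t=5 → φ=11
RR: stance ticks = 11; W→S at t=8 → φ=8

duty=11 offsets: FL=2 FR=15 RL=11 RR=8


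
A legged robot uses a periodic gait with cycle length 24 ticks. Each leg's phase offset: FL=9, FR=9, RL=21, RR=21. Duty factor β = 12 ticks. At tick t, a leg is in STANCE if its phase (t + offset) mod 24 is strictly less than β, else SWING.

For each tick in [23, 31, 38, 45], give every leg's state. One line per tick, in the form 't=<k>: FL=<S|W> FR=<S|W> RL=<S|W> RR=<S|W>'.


t=23: phase=(8,8,20,20) vs β=12 → FL=S FR=S RL=W RR=W
t=31: phase=(16,16,4,4) vs β=12 → FL=W FR=W RL=S RR=S
t=38: phase=(23,23,11,11) vs β=12 → FL=W FR=W RL=S RR=S
t=45: phase=(6,6,18,18) vs β=12 → FL=S FR=S RL=W RR=W

t=23: FL=S FR=S RL=W RR=W
t=31: FL=W FR=W RL=S RR=S
t=38: FL=W FR=W RL=S RR=S
t=45: FL=S FR=S RL=W RR=W


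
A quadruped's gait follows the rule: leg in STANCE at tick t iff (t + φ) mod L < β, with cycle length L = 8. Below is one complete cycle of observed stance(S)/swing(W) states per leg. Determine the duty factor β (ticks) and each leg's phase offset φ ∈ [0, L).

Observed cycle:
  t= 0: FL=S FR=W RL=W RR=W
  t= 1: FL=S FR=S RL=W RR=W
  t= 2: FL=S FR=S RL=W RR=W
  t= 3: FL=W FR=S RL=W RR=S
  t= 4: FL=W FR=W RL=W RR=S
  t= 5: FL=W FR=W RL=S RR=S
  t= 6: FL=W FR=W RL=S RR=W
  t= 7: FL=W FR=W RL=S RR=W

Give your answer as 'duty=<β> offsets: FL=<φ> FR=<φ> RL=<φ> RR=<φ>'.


duty=3 offsets: FL=0 FR=7 RL=3 RR=5

duty β = stance ticks per leg = 3
FL: stance ticks = 3; W→S at t=0 → φ=0
FR: stance ticks = 3; W→S at t=1 → φ=7
RL: stance ticks = 3; W→S at t=5 → φ=3
RR: stance ticks = 3; W→S at t=3 → φ=5


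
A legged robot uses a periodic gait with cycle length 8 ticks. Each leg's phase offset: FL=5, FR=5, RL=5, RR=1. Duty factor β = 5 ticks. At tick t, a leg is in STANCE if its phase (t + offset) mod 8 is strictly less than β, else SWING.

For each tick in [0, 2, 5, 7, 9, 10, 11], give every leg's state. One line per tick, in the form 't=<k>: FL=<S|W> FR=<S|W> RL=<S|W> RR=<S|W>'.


t=0: phase=(5,5,5,1) vs β=5 → FL=W FR=W RL=W RR=S
t=2: phase=(7,7,7,3) vs β=5 → FL=W FR=W RL=W RR=S
t=5: phase=(2,2,2,6) vs β=5 → FL=S FR=S RL=S RR=W
t=7: phase=(4,4,4,0) vs β=5 → FL=S FR=S RL=S RR=S
t=9: phase=(6,6,6,2) vs β=5 → FL=W FR=W RL=W RR=S
t=10: phase=(7,7,7,3) vs β=5 → FL=W FR=W RL=W RR=S
t=11: phase=(0,0,0,4) vs β=5 → FL=S FR=S RL=S RR=S

t=0: FL=W FR=W RL=W RR=S
t=2: FL=W FR=W RL=W RR=S
t=5: FL=S FR=S RL=S RR=W
t=7: FL=S FR=S RL=S RR=S
t=9: FL=W FR=W RL=W RR=S
t=10: FL=W FR=W RL=W RR=S
t=11: FL=S FR=S RL=S RR=S


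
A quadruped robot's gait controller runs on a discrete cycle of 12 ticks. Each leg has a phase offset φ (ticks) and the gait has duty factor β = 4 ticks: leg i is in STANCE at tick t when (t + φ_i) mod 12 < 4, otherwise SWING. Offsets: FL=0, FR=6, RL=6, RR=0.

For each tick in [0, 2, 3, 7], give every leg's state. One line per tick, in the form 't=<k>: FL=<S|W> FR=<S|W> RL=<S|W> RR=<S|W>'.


t=0: FL=S FR=W RL=W RR=S
t=2: FL=S FR=W RL=W RR=S
t=3: FL=S FR=W RL=W RR=S
t=7: FL=W FR=S RL=S RR=W

t=0: phase=(0,6,6,0) vs β=4 → FL=S FR=W RL=W RR=S
t=2: phase=(2,8,8,2) vs β=4 → FL=S FR=W RL=W RR=S
t=3: phase=(3,9,9,3) vs β=4 → FL=S FR=W RL=W RR=S
t=7: phase=(7,1,1,7) vs β=4 → FL=W FR=S RL=S RR=W


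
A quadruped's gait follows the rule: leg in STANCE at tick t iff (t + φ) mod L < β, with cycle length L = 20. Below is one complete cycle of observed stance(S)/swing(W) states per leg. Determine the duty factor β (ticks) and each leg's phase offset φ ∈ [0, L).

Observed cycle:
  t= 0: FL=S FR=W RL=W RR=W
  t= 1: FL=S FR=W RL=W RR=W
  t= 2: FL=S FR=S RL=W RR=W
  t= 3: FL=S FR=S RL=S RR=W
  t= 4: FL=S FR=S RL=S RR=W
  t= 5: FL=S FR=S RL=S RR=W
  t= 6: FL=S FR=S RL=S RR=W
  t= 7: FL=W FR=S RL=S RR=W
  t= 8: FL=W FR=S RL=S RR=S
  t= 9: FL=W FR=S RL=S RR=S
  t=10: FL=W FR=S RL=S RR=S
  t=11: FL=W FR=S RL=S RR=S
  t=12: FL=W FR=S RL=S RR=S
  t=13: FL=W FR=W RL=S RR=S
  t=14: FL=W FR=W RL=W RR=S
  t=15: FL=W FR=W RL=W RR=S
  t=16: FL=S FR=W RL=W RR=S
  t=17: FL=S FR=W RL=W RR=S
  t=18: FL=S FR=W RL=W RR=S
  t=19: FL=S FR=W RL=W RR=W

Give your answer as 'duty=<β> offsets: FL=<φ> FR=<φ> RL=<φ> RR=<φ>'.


duty β = stance ticks per leg = 11
FL: stance ticks = 11; W→S at t=16 → φ=4
FR: stance ticks = 11; W→S at t=2 → φ=18
RL: stance ticks = 11; W→S at t=3 → φ=17
RR: stance ticks = 11; W→S at t=8 → φ=12

duty=11 offsets: FL=4 FR=18 RL=17 RR=12


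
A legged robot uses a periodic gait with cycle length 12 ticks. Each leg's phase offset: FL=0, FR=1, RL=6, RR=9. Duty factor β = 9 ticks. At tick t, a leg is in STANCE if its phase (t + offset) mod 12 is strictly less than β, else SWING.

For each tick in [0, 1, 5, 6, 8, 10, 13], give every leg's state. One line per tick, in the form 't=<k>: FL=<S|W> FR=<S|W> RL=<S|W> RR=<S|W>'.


t=0: FL=S FR=S RL=S RR=W
t=1: FL=S FR=S RL=S RR=W
t=5: FL=S FR=S RL=W RR=S
t=6: FL=S FR=S RL=S RR=S
t=8: FL=S FR=W RL=S RR=S
t=10: FL=W FR=W RL=S RR=S
t=13: FL=S FR=S RL=S RR=W

t=0: phase=(0,1,6,9) vs β=9 → FL=S FR=S RL=S RR=W
t=1: phase=(1,2,7,10) vs β=9 → FL=S FR=S RL=S RR=W
t=5: phase=(5,6,11,2) vs β=9 → FL=S FR=S RL=W RR=S
t=6: phase=(6,7,0,3) vs β=9 → FL=S FR=S RL=S RR=S
t=8: phase=(8,9,2,5) vs β=9 → FL=S FR=W RL=S RR=S
t=10: phase=(10,11,4,7) vs β=9 → FL=W FR=W RL=S RR=S
t=13: phase=(1,2,7,10) vs β=9 → FL=S FR=S RL=S RR=W


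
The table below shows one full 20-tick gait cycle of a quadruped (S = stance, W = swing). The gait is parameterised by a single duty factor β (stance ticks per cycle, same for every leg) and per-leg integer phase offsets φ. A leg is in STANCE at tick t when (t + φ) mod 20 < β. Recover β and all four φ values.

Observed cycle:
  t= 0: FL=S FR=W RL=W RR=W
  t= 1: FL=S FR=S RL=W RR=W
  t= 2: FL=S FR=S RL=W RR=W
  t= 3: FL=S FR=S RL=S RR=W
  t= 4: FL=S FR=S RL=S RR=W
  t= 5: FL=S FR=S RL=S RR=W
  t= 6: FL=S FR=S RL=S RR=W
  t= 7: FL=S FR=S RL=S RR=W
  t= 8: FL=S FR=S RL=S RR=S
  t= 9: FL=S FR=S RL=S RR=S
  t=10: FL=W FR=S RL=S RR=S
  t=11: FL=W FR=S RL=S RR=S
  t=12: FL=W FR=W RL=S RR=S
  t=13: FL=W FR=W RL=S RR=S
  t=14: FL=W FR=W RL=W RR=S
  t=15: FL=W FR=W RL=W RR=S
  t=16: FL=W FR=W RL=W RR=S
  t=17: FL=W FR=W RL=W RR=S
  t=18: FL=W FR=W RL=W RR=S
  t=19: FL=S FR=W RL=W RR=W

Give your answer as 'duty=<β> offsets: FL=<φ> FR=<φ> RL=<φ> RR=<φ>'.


duty=11 offsets: FL=1 FR=19 RL=17 RR=12

duty β = stance ticks per leg = 11
FL: stance ticks = 11; W→S at t=19 → φ=1
FR: stance ticks = 11; W→S at t=1 → φ=19
RL: stance ticks = 11; W→S at t=3 → φ=17
RR: stance ticks = 11; W→S at t=8 → φ=12


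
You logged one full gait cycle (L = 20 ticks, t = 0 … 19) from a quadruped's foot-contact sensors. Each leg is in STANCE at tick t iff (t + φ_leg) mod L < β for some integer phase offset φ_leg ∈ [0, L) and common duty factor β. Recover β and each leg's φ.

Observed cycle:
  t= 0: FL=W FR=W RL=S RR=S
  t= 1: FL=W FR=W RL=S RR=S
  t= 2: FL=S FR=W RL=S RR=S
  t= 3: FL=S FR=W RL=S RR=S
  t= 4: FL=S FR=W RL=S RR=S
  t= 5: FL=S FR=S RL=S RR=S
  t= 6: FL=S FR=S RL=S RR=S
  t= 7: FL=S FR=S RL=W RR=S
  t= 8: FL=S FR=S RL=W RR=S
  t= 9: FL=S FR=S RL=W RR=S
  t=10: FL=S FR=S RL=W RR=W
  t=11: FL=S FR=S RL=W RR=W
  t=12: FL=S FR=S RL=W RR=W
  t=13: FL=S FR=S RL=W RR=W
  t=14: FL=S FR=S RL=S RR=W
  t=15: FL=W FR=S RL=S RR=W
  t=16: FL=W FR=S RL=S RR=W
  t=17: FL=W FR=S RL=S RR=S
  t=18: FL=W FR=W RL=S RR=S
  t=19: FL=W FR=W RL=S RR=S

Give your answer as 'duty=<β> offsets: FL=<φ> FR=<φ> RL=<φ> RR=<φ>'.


duty β = stance ticks per leg = 13
FL: stance ticks = 13; W→S at t=2 → φ=18
FR: stance ticks = 13; W→S at t=5 → φ=15
RL: stance ticks = 13; W→S at t=14 → φ=6
RR: stance ticks = 13; W→S at t=17 → φ=3

duty=13 offsets: FL=18 FR=15 RL=6 RR=3


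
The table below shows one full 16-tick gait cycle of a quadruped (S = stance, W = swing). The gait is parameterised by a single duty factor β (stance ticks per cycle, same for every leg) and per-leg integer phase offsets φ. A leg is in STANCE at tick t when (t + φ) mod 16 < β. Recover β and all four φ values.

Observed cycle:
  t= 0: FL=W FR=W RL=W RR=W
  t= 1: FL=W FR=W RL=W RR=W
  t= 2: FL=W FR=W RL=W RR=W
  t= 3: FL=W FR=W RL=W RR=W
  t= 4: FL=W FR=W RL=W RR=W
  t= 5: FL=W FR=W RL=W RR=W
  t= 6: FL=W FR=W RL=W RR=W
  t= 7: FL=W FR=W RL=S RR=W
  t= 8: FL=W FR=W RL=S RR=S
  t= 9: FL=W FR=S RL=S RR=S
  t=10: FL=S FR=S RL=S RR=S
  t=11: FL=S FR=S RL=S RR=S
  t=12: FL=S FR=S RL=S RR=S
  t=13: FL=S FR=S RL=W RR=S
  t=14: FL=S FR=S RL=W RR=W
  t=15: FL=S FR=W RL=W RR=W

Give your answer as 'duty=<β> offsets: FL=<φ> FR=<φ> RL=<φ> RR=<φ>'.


duty β = stance ticks per leg = 6
FL: stance ticks = 6; W→S at t=10 → φ=6
FR: stance ticks = 6; W→S at t=9 → φ=7
RL: stance ticks = 6; W→S at t=7 → φ=9
RR: stance ticks = 6; W→S at t=8 → φ=8

duty=6 offsets: FL=6 FR=7 RL=9 RR=8


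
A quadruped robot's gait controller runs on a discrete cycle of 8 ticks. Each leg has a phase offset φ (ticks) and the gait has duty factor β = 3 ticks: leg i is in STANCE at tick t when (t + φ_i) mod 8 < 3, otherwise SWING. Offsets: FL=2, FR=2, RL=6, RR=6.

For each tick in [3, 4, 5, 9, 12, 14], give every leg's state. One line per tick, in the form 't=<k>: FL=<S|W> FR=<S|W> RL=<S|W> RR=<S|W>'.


t=3: phase=(5,5,1,1) vs β=3 → FL=W FR=W RL=S RR=S
t=4: phase=(6,6,2,2) vs β=3 → FL=W FR=W RL=S RR=S
t=5: phase=(7,7,3,3) vs β=3 → FL=W FR=W RL=W RR=W
t=9: phase=(3,3,7,7) vs β=3 → FL=W FR=W RL=W RR=W
t=12: phase=(6,6,2,2) vs β=3 → FL=W FR=W RL=S RR=S
t=14: phase=(0,0,4,4) vs β=3 → FL=S FR=S RL=W RR=W

t=3: FL=W FR=W RL=S RR=S
t=4: FL=W FR=W RL=S RR=S
t=5: FL=W FR=W RL=W RR=W
t=9: FL=W FR=W RL=W RR=W
t=12: FL=W FR=W RL=S RR=S
t=14: FL=S FR=S RL=W RR=W


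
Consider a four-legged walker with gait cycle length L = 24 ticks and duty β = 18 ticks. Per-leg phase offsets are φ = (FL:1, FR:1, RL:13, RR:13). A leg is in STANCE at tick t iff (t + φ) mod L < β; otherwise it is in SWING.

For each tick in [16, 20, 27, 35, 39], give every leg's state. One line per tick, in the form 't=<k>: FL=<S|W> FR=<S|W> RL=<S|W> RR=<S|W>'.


t=16: FL=S FR=S RL=S RR=S
t=20: FL=W FR=W RL=S RR=S
t=27: FL=S FR=S RL=S RR=S
t=35: FL=S FR=S RL=S RR=S
t=39: FL=S FR=S RL=S RR=S

t=16: phase=(17,17,5,5) vs β=18 → FL=S FR=S RL=S RR=S
t=20: phase=(21,21,9,9) vs β=18 → FL=W FR=W RL=S RR=S
t=27: phase=(4,4,16,16) vs β=18 → FL=S FR=S RL=S RR=S
t=35: phase=(12,12,0,0) vs β=18 → FL=S FR=S RL=S RR=S
t=39: phase=(16,16,4,4) vs β=18 → FL=S FR=S RL=S RR=S


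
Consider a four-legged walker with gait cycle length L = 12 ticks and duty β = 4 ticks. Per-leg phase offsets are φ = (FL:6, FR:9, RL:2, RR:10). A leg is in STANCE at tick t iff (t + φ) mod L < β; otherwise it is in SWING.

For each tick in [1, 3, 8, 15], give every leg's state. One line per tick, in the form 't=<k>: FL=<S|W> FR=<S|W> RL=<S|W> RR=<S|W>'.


t=1: phase=(7,10,3,11) vs β=4 → FL=W FR=W RL=S RR=W
t=3: phase=(9,0,5,1) vs β=4 → FL=W FR=S RL=W RR=S
t=8: phase=(2,5,10,6) vs β=4 → FL=S FR=W RL=W RR=W
t=15: phase=(9,0,5,1) vs β=4 → FL=W FR=S RL=W RR=S

t=1: FL=W FR=W RL=S RR=W
t=3: FL=W FR=S RL=W RR=S
t=8: FL=S FR=W RL=W RR=W
t=15: FL=W FR=S RL=W RR=S


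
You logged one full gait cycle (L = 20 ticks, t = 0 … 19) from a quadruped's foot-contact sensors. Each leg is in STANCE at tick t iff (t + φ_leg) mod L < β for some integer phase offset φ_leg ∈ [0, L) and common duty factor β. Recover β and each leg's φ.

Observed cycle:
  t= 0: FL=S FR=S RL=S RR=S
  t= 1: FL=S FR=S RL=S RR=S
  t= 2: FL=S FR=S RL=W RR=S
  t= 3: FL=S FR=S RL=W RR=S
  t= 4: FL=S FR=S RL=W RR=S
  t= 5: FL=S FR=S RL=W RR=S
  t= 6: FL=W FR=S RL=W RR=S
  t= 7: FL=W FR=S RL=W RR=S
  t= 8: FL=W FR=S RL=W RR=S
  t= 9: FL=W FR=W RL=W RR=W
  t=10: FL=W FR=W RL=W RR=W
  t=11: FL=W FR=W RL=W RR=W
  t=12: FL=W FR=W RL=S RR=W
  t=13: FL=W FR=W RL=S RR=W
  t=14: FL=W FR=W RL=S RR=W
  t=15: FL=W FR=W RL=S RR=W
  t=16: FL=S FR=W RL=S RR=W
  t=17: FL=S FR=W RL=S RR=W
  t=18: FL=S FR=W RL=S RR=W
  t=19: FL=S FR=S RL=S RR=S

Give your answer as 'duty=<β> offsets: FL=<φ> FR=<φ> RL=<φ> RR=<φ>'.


duty β = stance ticks per leg = 10
FL: stance ticks = 10; W→S at t=16 → φ=4
FR: stance ticks = 10; W→S at t=19 → φ=1
RL: stance ticks = 10; W→S at t=12 → φ=8
RR: stance ticks = 10; W→S at t=19 → φ=1

duty=10 offsets: FL=4 FR=1 RL=8 RR=1


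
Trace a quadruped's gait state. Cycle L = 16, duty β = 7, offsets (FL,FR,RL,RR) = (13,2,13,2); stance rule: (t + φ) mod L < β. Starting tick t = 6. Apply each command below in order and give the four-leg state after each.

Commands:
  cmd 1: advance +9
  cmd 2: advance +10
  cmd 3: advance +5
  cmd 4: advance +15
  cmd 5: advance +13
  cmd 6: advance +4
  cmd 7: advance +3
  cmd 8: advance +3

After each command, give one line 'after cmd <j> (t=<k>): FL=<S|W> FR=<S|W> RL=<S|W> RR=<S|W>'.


after cmd 1 (t=15): FL=W FR=S RL=W RR=S
after cmd 2 (t=25): FL=S FR=W RL=S RR=W
after cmd 3 (t=30): FL=W FR=S RL=W RR=S
after cmd 4 (t=45): FL=W FR=W RL=W RR=W
after cmd 5 (t=58): FL=W FR=W RL=W RR=W
after cmd 6 (t=62): FL=W FR=S RL=W RR=S
after cmd 7 (t=65): FL=W FR=S RL=W RR=S
after cmd 8 (t=68): FL=S FR=S RL=S RR=S

start t=6: FL=S FR=W RL=S RR=W
cmd 1: advance +9 → t=15, phase=(12,1,12,1) → FL=W FR=S RL=W RR=S
cmd 2: advance +10 → t=25, phase=(6,11,6,11) → FL=S FR=W RL=S RR=W
cmd 3: advance +5 → t=30, phase=(11,0,11,0) → FL=W FR=S RL=W RR=S
cmd 4: advance +15 → t=45, phase=(10,15,10,15) → FL=W FR=W RL=W RR=W
cmd 5: advance +13 → t=58, phase=(7,12,7,12) → FL=W FR=W RL=W RR=W
cmd 6: advance +4 → t=62, phase=(11,0,11,0) → FL=W FR=S RL=W RR=S
cmd 7: advance +3 → t=65, phase=(14,3,14,3) → FL=W FR=S RL=W RR=S
cmd 8: advance +3 → t=68, phase=(1,6,1,6) → FL=S FR=S RL=S RR=S
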